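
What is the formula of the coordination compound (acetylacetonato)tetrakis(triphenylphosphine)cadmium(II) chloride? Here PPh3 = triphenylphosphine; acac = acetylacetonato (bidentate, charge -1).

[Cd(acac)(PPh3)4]Cl

Ligands: 4 triphenylphosphine (PPh3, neutral), 1 acetylacetonato (acac, -1). Ligand charge sum = -1.
With Cd in oxidation state +2, the complex ion is [Cd...]^1+.
Charge balance with chloride (-1) requires 1 complex ion per 1 chloride.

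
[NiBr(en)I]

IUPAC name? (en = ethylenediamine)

There is no counter-ion, so the complex is neutral overall.
Ligand charges: 1×ethylenediamine (neutral), 1×bromo (-1 each), 1×iodo (-1 each); total -2. So Ni + (-2) = 0, giving Ni = +2.
Ligands are named alphabetically: bromo before ethylenediamine before iodo.

bromo(ethylenediamine)iodonickel(II)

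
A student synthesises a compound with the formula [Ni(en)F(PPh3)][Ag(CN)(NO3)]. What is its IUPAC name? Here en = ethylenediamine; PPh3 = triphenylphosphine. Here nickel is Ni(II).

(ethylenediamine)fluoro(triphenylphosphine)nickel(II) cyanonitratoargentate(I)

Ni is given as +2; the cation's ligand charges sum to -1, so the complex cation is 1+.
A 1:1 salt means the anion carries the equal and opposite charge, 1−.
Anion: ligand charges sum to -2; for the ion to be 1−, Ag = +1.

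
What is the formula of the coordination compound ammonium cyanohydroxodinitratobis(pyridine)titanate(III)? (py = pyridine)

Ligands: 1 cyano (CN, -1), 2 nitrato (NO3, -1), 2 pyridine (py, neutral), 1 hydroxo (OH, -1). Ligand charge sum = -4.
Charge balance with ammonium (+1) requires 1 complex ion per 1 ammonium.

NH4[Ti(CN)(NO3)2(OH)(py)2]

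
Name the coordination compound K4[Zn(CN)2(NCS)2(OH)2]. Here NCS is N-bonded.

potassium dicyanodihydroxodiisothiocyanatozincate(II)

The 4 potassium counter-ions carry a total charge of +4, so each complex ion is 4−.
Ligand charges: 2×hydroxo (-1 each), 2×isothiocyanato (-1 each), 2×cyano (-1 each); total -6. So Zn + (-6) = 4−, giving Zn = +2.
Ligands are named alphabetically: cyano before hydroxo before isothiocyanato.
The complex ion is anionic, so zinc takes the -ate form zincate(II).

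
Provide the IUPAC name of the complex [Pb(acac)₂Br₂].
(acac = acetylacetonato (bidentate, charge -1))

There is no counter-ion, so the complex is neutral overall.
Ligand charges: 2×acetylacetonato (-1 each), 2×bromo (-1 each); total -4. So Pb + (-4) = 0, giving Pb = +4.
Ligands are named alphabetically: acetylacetonato before bromo.

bis(acetylacetonato)dibromolead(IV)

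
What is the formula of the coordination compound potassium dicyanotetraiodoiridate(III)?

Ligands: 4 iodo (I, -1), 2 cyano (CN, -1). Ligand charge sum = -6.
Charge balance with potassium (+1) requires 1 complex ion per 3 potassium.

K3[Ir(CN)2I4]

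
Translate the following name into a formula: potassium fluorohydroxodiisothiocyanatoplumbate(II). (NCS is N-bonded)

Ligands: 2 isothiocyanato (NCS, -1), 1 fluoro (F, -1), 1 hydroxo (OH, -1). Ligand charge sum = -4.
With Pb in oxidation state +2, the complex ion is [Pb...]^2−.
Charge balance with potassium (+1) requires 1 complex ion per 2 potassium.

K2[PbF(NCS)2(OH)]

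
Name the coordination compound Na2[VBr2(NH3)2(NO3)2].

sodium diamminedibromodinitratovanadate(II)

The 2 sodium counter-ions carry a total charge of +2, so each complex ion is 2−.
Ligand charges: 2×ammine (neutral), 2×bromo (-1 each), 2×nitrato (-1 each); total -4. So V + (-4) = 2−, giving V = +2.
Ligands are named alphabetically: ammine before bromo before nitrato.
The complex ion is anionic, so vanadium takes the -ate form vanadate(II).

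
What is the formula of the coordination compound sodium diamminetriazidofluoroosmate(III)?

Na[OsF(N3)3(NH3)2]

Ligands: 3 azido (N3, -1), 1 fluoro (F, -1), 2 ammine (NH3, neutral). Ligand charge sum = -4.
Charge balance with sodium (+1) requires 1 complex ion per 1 sodium.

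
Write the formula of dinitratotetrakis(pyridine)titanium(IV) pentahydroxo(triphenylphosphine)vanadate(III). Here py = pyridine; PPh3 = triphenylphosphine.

[Ti(NO3)2(py)4][V(OH)5(PPh3)]

Cation [Ti…]: ligand charges -2, Ti(IV) ⇒ ion charge 2+.
Anion [V…]: ligand charges -5, V(III) ⇒ ion charge 2−.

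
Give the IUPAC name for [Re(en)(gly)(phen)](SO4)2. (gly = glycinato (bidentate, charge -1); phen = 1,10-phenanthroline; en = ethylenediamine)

The 2 sulfate counter-ions carry a total charge of -4, so each complex ion is 4+.
Ligand charges: 1×glycinato (-1 each), 1×1,10-phenanthroline (neutral), 1×ethylenediamine (neutral); total -1. So Re + (-1) = 4+, giving Re = +5.
Ligands are named alphabetically: ethylenediamine before glycinato before phenanthroline.

(ethylenediamine)(glycinato)(1,10-phenanthroline)rhenium(V) sulfate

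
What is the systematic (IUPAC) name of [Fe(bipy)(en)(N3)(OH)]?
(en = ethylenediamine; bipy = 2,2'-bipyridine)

azido(2,2'-bipyridine)(ethylenediamine)hydroxoiron(II)

There is no counter-ion, so the complex is neutral overall.
Ligand charges: 1×hydroxo (-1 each), 1×azido (-1 each), 1×ethylenediamine (neutral), 1×2,2'-bipyridine (neutral); total -2. So Fe + (-2) = 0, giving Fe = +2.
Ligands are named alphabetically: azido before bipyridine before ethylenediamine before hydroxo.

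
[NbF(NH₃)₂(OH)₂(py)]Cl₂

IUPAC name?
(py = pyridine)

diamminefluorodihydroxo(pyridine)niobium(V) chloride

The 2 chloride counter-ions carry a total charge of -2, so each complex ion is 2+.
Ligand charges: 1×pyridine (neutral), 1×fluoro (-1 each), 2×hydroxo (-1 each), 2×ammine (neutral); total -3. So Nb + (-3) = 2+, giving Nb = +5.
Ligands are named alphabetically: ammine before fluoro before hydroxo before pyridine.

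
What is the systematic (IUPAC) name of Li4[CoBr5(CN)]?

lithium pentabromocyanocobaltate(II)

The 4 lithium counter-ions carry a total charge of +4, so each complex ion is 4−.
Ligand charges: 5×bromo (-1 each), 1×cyano (-1 each); total -6. So Co + (-6) = 4−, giving Co = +2.
Ligands are named alphabetically: bromo before cyano.
The complex ion is anionic, so cobalt takes the -ate form cobaltate(II).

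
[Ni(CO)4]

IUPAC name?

tetracarbonylnickel(0)

There is no counter-ion, so the complex is neutral overall.
Ligand charges: 4×carbonyl (neutral); total 0. So Ni + (0) = 0, giving Ni = 0.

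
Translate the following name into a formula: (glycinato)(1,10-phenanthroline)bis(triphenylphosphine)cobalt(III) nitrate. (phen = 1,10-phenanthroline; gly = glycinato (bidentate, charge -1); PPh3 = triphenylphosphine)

[Co(gly)(phen)(PPh3)2](NO3)2

Ligands: 1 1,10-phenanthroline (phen, neutral), 1 glycinato (gly, -1), 2 triphenylphosphine (PPh3, neutral). Ligand charge sum = -1.
With Co in oxidation state +3, the complex ion is [Co...]^2+.
Charge balance with nitrate (-1) requires 1 complex ion per 2 nitrate.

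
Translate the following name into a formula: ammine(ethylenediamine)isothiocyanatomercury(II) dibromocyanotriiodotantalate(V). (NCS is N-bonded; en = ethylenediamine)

[Hg(en)(NCS)(NH3)][TaBr2(CN)I3]

Cation [Hg…]: ligand charges -1, Hg(II) ⇒ ion charge 1+.
Anion [Ta…]: ligand charges -6, Ta(V) ⇒ ion charge 1−.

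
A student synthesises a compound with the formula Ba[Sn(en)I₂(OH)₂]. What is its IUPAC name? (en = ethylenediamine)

barium (ethylenediamine)dihydroxodiiodostannate(II)

The 1 barium counter-ion carries a total charge of +2, so each complex ion is 2−.
Ligand charges: 2×hydroxo (-1 each), 1×ethylenediamine (neutral), 2×iodo (-1 each); total -4. So Sn + (-4) = 2−, giving Sn = +2.
The complex ion is anionic, so tin takes the -ate form stannate(II).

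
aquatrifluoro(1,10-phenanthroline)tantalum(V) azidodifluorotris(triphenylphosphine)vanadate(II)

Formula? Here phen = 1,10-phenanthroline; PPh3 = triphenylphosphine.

[TaF3(H2O)(phen)][VF2(N3)(PPh3)3]2

Cation [Ta…]: ligand charges -3, Ta(V) ⇒ ion charge 2+.
Anion [V…]: ligand charges -3, V(II) ⇒ ion charge 1−.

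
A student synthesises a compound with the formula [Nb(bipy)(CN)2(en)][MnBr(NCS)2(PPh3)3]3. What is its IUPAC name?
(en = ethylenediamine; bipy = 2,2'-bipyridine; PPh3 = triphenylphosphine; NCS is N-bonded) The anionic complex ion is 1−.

(2,2'-bipyridine)dicyano(ethylenediamine)niobium(V) bromodiisothiocyanatotris(triphenylphosphine)manganate(II)

Both ions are complex: the cation is named first with the plain metal name, the anion second with the -ate form; each ion's ligands are alphabetised independently.
The complex anion is given as 1−; its ligand charges sum to -3, so Mn = +2.
With 3 anions per cation, the cation must be 3×1 = 3+.
Cation: ligand charges sum to -2; for the ion to be 3+, Nb = +5.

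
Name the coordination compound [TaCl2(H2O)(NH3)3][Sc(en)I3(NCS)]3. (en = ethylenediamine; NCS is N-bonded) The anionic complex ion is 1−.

triammineaquadichlorotantalum(V) (ethylenediamine)triiodoisothiocyanatoscandate(III)

Both ions are complex: the cation is named first with the plain metal name, the anion second with the -ate form; each ion's ligands are alphabetised independently.
The complex anion is given as 1−; its ligand charges sum to -4, so Sc = +3.
With 3 anions per cation, the cation must be 3×1 = 3+.
Cation: ligand charges sum to -2; for the ion to be 3+, Ta = +5.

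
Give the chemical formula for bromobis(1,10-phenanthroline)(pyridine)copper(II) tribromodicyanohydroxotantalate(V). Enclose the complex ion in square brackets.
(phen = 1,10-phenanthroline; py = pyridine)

[CuBr(phen)2(py)][TaBr3(CN)2(OH)]

Cation [Cu…]: ligand charges -1, Cu(II) ⇒ ion charge 1+.
Anion [Ta…]: ligand charges -6, Ta(V) ⇒ ion charge 1−.
One 1+ cation balances one 1− anion.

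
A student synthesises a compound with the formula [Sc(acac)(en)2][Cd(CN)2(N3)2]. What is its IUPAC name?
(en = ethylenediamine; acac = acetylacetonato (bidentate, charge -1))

Both ions are complex: the cation is named first with the plain metal name, the anion second with the -ate form; each ion's ligands are alphabetised independently.
Cadmium is always +2 in its complexes; the anion's ligand charges sum to -4, so the complex anion is 2−.
A 1:1 salt means the cation carries the equal and opposite charge, 2+.
Cation: ligand charges sum to -1; for the ion to be 2+, Sc = +3.

(acetylacetonato)bis(ethylenediamine)scandium(III) diazidodicyanocadmate(II)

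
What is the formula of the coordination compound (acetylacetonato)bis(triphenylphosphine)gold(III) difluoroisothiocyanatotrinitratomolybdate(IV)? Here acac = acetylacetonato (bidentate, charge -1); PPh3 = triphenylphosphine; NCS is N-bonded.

Cation [Au…]: ligand charges -1, Au(III) ⇒ ion charge 2+.
Anion [Mo…]: ligand charges -6, Mo(IV) ⇒ ion charge 2−.
One 2+ cation balances one 2− anion.

[Au(acac)(PPh3)2][MoF2(NCS)(NO3)3]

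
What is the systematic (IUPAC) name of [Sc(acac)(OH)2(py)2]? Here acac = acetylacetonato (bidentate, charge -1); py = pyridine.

There is no counter-ion, so the complex is neutral overall.
Ligand charges: 1×acetylacetonato (-1 each), 2×pyridine (neutral), 2×hydroxo (-1 each); total -3. So Sc + (-3) = 0, giving Sc = +3.
Ligands are named alphabetically: acetylacetonato before hydroxo before pyridine.

(acetylacetonato)dihydroxobis(pyridine)scandium(III)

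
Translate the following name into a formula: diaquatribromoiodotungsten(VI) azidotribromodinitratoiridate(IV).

Cation [W…]: ligand charges -4, W(VI) ⇒ ion charge 2+.
Anion [Ir…]: ligand charges -6, Ir(IV) ⇒ ion charge 2−.
One 2+ cation balances one 2− anion.

[WBr3(H2O)2I][IrBr3(N3)(NO3)2]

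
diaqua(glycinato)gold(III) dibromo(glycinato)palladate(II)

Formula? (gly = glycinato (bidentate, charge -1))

[Au(gly)(H2O)2][PdBr2(gly)]2

Cation [Au…]: ligand charges -1, Au(III) ⇒ ion charge 2+.
Anion [Pd…]: ligand charges -3, Pd(II) ⇒ ion charge 1−.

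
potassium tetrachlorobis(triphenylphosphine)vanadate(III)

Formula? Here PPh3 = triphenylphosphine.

Ligands: 4 chloro (Cl, -1), 2 triphenylphosphine (PPh3, neutral). Ligand charge sum = -4.
Charge balance with potassium (+1) requires 1 complex ion per 1 potassium.

K[VCl4(PPh3)2]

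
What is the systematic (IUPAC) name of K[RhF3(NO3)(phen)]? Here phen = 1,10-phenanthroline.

potassium trifluoronitrato(1,10-phenanthroline)rhodate(III)

The 1 potassium counter-ion carries a total charge of +1, so each complex ion is 1−.
Ligand charges: 1×1,10-phenanthroline (neutral), 1×nitrato (-1 each), 3×fluoro (-1 each); total -4. So Rh + (-4) = 1−, giving Rh = +3.
Ligands are named alphabetically: fluoro before nitrato before phenanthroline.
The complex ion is anionic, so rhodium takes the -ate form rhodate(III).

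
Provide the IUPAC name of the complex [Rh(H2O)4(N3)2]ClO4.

The 1 perchlorate counter-ion carries a total charge of -1, so each complex ion is 1+.
Ligand charges: 2×azido (-1 each), 4×aqua (neutral); total -2. So Rh + (-2) = 1+, giving Rh = +3.
Ligands are named alphabetically: aqua before azido.

tetraaquadiazidorhodium(III) perchlorate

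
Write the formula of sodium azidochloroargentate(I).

Ligands: 1 azido (N3, -1), 1 chloro (Cl, -1). Ligand charge sum = -2.
With Ag in oxidation state +1, the complex ion is [Ag...]^1−.
Charge balance with sodium (+1) requires 1 complex ion per 1 sodium.

Na[AgCl(N3)]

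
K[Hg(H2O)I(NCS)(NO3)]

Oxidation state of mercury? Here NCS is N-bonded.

1 potassium outside the brackets (+1 each) → the complex ion is 1−.
Ligand charges: 1×NCS = -1; 1×NO3 = -1; 1×H2O neutral; 1×I = -1; sum -3.
Hg + (-3) = 1− ⇒ Hg is +2.

+2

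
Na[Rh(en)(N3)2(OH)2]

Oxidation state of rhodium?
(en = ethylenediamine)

+3

1 sodium outside the brackets (+1 each) → the complex ion is 1−.
Ligand charges: 2×N3 = -2; 1×en neutral; 2×OH = -2; sum -4.
Rh + (-4) = 1− ⇒ Rh is +3.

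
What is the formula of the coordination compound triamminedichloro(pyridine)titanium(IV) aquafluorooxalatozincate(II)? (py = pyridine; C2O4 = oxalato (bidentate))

[TiCl2(NH3)3(py)][Zn(C2O4)F(H2O)]2

Cation [Ti…]: ligand charges -2, Ti(IV) ⇒ ion charge 2+.
Anion [Zn…]: ligand charges -3, Zn(II) ⇒ ion charge 1−.
One 2+ cation requires 2 of the 1− anion.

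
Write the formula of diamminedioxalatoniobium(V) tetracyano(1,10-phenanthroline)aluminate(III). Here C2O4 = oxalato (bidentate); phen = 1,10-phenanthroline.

[Nb(C2O4)2(NH3)2][Al(CN)4(phen)]

Cation [Nb…]: ligand charges -4, Nb(V) ⇒ ion charge 1+.
Anion [Al…]: ligand charges -4, Al(III) ⇒ ion charge 1−.
One 1+ cation balances one 1− anion.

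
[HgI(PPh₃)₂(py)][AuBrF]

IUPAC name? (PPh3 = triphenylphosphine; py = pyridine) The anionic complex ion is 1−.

iodo(pyridine)bis(triphenylphosphine)mercury(II) bromofluoroaurate(I)

Both ions are complex: the cation is named first with the plain metal name, the anion second with the -ate form; each ion's ligands are alphabetised independently.
The complex anion is given as 1−; its ligand charges sum to -2, so Au = +1.
A 1:1 salt means the cation carries the equal and opposite charge, 1+.
Cation: ligand charges sum to -1; for the ion to be 1+, Hg = +2.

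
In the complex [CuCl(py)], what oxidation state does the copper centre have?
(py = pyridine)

+1

No counter-ion: the bracketed complex is neutral.
Ligand charges: 1×py neutral; 1×Cl = -1; sum -1.
Cu + (-1) = 0 ⇒ Cu is +1.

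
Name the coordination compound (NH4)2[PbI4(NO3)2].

ammonium tetraiododinitratoplumbate(IV)

The 2 ammonium counter-ions carry a total charge of +2, so each complex ion is 2−.
Ligand charges: 4×iodo (-1 each), 2×nitrato (-1 each); total -6. So Pb + (-6) = 2−, giving Pb = +4.
Ligands are named alphabetically: iodo before nitrato.
The complex ion is anionic, so lead takes the -ate form plumbate(IV).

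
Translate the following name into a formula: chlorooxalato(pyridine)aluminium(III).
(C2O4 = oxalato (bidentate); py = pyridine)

[Al(C2O4)Cl(py)]

Ligands: 1 oxalato (C2O4, -2), 1 chloro (Cl, -1), 1 pyridine (py, neutral). Ligand charge sum = -3.
With Al in oxidation state +3, the complex ion is [Al...].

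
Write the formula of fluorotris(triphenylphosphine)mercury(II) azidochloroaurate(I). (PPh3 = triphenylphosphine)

Cation [Hg…]: ligand charges -1, Hg(II) ⇒ ion charge 1+.
Anion [Au…]: ligand charges -2, Au(I) ⇒ ion charge 1−.
One 1+ cation balances one 1− anion.

[HgF(PPh3)3][AuCl(N3)]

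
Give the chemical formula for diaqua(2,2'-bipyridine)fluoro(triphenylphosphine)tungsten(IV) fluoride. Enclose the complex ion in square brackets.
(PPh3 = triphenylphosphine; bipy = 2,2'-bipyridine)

[W(bipy)F(H2O)2(PPh3)]F3

Ligands: 1 triphenylphosphine (PPh3, neutral), 1 2,2'-bipyridine (bipy, neutral), 1 fluoro (F, -1), 2 aqua (H2O, neutral). Ligand charge sum = -1.
With W in oxidation state +4, the complex ion is [W...]^3+.
Charge balance with fluoride (-1) requires 1 complex ion per 3 fluoride.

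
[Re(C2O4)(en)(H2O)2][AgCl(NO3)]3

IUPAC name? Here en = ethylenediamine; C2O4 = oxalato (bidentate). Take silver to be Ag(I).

diaqua(ethylenediamine)oxalatorhenium(V) chloronitratoargentate(I)

Ag is given as +1; the anion's ligand charges sum to -2, so the complex anion is 1−.
With 3 anions per cation, the cation must be 3×1 = 3+.
Cation: ligand charges sum to -2; for the ion to be 3+, Re = +5.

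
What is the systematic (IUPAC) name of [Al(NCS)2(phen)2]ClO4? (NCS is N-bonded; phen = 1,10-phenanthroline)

diisothiocyanatobis(1,10-phenanthroline)aluminium(III) perchlorate

The 1 perchlorate counter-ion carries a total charge of -1, so each complex ion is 1+.
Ligand charges: 2×isothiocyanato (-1 each), 2×1,10-phenanthroline (neutral); total -2. So Al + (-2) = 1+, giving Al = +3.
Ligands are named alphabetically: isothiocyanato before phenanthroline.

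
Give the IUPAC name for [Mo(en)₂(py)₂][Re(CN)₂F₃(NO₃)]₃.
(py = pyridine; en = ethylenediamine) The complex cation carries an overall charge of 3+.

bis(ethylenediamine)bis(pyridine)molybdenum(III) dicyanotrifluoronitratorhenate(V)

Both ions are complex: the cation is named first with the plain metal name, the anion second with the -ate form; each ion's ligands are alphabetised independently.
The complex cation is given as 3+; its ligand charges sum to 0, so Mo = +3.
With 3 anions per cation, each anion must be 3/3 = 1−.
Anion: ligand charges sum to -6; for the ion to be 1−, Re = +5.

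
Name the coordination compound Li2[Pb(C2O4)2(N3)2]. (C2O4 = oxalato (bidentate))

The 2 lithium counter-ions carry a total charge of +2, so each complex ion is 2−.
Ligand charges: 2×azido (-1 each), 2×oxalato (-2 each); total -6. So Pb + (-6) = 2−, giving Pb = +4.
The complex ion is anionic, so lead takes the -ate form plumbate(IV).

lithium diazidodioxalatoplumbate(IV)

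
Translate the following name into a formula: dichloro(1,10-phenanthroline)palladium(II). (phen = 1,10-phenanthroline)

[PdCl2(phen)]

Ligands: 1 1,10-phenanthroline (phen, neutral), 2 chloro (Cl, -1). Ligand charge sum = -2.
With Pd in oxidation state +2, the complex ion is [Pd...].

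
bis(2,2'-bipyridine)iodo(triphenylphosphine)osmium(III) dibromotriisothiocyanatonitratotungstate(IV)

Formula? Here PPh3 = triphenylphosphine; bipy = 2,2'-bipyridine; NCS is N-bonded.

Cation [Os…]: ligand charges -1, Os(III) ⇒ ion charge 2+.
Anion [W…]: ligand charges -6, W(IV) ⇒ ion charge 2−.

[Os(bipy)2I(PPh3)][WBr2(NCS)3(NO3)]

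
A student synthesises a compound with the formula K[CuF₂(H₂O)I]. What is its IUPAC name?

potassium aquadifluoroiodocuprate(II)

The 1 potassium counter-ion carries a total charge of +1, so each complex ion is 1−.
Ligand charges: 1×iodo (-1 each), 2×fluoro (-1 each), 1×aqua (neutral); total -3. So Cu + (-3) = 1−, giving Cu = +2.
Ligands are named alphabetically: aqua before fluoro before iodo.
The complex ion is anionic, so copper takes the -ate form cuprate(II).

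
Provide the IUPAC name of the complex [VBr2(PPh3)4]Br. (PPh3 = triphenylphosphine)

dibromotetrakis(triphenylphosphine)vanadium(III) bromide

The 1 bromide counter-ion carries a total charge of -1, so each complex ion is 1+.
Ligand charges: 4×triphenylphosphine (neutral), 2×bromo (-1 each); total -2. So V + (-2) = 1+, giving V = +3.
Ligands are named alphabetically: bromo before triphenylphosphine.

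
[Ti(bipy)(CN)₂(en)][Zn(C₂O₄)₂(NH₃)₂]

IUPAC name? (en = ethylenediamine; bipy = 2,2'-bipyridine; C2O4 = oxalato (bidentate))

(2,2'-bipyridine)dicyano(ethylenediamine)titanium(IV) diamminedioxalatozincate(II)

Zinc is always +2 in its complexes; the anion's ligand charges sum to -4, so the complex anion is 2−.
A 1:1 salt means the cation carries the equal and opposite charge, 2+.
Cation: ligand charges sum to -2; for the ion to be 2+, Ti = +4.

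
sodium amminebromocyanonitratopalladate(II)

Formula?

Na[PdBr(CN)(NH3)(NO3)]

Ligands: 1 bromo (Br, -1), 1 cyano (CN, -1), 1 nitrato (NO3, -1), 1 ammine (NH3, neutral). Ligand charge sum = -3.
With Pd in oxidation state +2, the complex ion is [Pd...]^1−.
Charge balance with sodium (+1) requires 1 complex ion per 1 sodium.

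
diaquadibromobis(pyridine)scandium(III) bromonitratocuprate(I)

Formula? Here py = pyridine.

[ScBr2(H2O)2(py)2][CuBr(NO3)]

Cation [Sc…]: ligand charges -2, Sc(III) ⇒ ion charge 1+.
Anion [Cu…]: ligand charges -2, Cu(I) ⇒ ion charge 1−.
One 1+ cation balances one 1− anion.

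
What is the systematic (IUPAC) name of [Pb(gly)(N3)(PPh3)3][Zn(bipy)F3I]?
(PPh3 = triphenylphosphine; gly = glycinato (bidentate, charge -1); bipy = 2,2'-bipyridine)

Both ions are complex: the cation is named first with the plain metal name, the anion second with the -ate form; each ion's ligands are alphabetised independently.
Zinc is always +2 in its complexes; the anion's ligand charges sum to -4, so the complex anion is 2−.
A 1:1 salt means the cation carries the equal and opposite charge, 2+.
Cation: ligand charges sum to -2; for the ion to be 2+, Pb = +4.

azido(glycinato)tris(triphenylphosphine)lead(IV) (2,2'-bipyridine)trifluoroiodozincate(II)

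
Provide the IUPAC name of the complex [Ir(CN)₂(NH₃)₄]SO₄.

The 1 sulfate counter-ion carries a total charge of -2, so each complex ion is 2+.
Ligand charges: 2×cyano (-1 each), 4×ammine (neutral); total -2. So Ir + (-2) = 2+, giving Ir = +4.
Ligands are named alphabetically: ammine before cyano.

tetraamminedicyanoiridium(IV) sulfate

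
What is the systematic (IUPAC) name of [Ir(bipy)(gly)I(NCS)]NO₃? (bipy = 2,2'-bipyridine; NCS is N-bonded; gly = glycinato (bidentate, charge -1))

(2,2'-bipyridine)(glycinato)iodoisothiocyanatoiridium(IV) nitrate

The 1 nitrate counter-ion carries a total charge of -1, so each complex ion is 1+.
Ligand charges: 1×iodo (-1 each), 1×2,2'-bipyridine (neutral), 1×isothiocyanato (-1 each), 1×glycinato (-1 each); total -3. So Ir + (-3) = 1+, giving Ir = +4.
Ligands are named alphabetically: bipyridine before glycinato before iodo before isothiocyanato.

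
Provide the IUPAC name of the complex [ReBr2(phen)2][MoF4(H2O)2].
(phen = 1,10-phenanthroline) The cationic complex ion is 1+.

Both ions are complex: the cation is named first with the plain metal name, the anion second with the -ate form; each ion's ligands are alphabetised independently.
The complex cation is given as 1+; its ligand charges sum to -2, so Re = +3.
A 1:1 salt means the anion carries the equal and opposite charge, 1−.
Anion: ligand charges sum to -4; for the ion to be 1−, Mo = +3.

dibromobis(1,10-phenanthroline)rhenium(III) diaquatetrafluoromolybdate(III)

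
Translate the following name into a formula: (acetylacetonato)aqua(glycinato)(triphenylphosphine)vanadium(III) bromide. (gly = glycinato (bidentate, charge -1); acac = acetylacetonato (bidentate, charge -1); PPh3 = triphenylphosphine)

[V(acac)(gly)(H2O)(PPh3)]Br

Ligands: 1 glycinato (gly, -1), 1 aqua (H2O, neutral), 1 acetylacetonato (acac, -1), 1 triphenylphosphine (PPh3, neutral). Ligand charge sum = -2.
With V in oxidation state +3, the complex ion is [V...]^1+.
Charge balance with bromide (-1) requires 1 complex ion per 1 bromide.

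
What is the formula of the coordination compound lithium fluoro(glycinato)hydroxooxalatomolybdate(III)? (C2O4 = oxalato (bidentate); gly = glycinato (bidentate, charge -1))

Ligands: 1 oxalato (C2O4, -2), 1 fluoro (F, -1), 1 hydroxo (OH, -1), 1 glycinato (gly, -1). Ligand charge sum = -5.
With Mo in oxidation state +3, the complex ion is [Mo...]^2−.
Charge balance with lithium (+1) requires 1 complex ion per 2 lithium.

Li2[Mo(C2O4)F(gly)(OH)]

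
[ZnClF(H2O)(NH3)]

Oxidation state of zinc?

+2

No counter-ion: the bracketed complex is neutral.
Ligand charges: 1×F = -1; 1×Cl = -1; 1×H2O neutral; 1×NH3 neutral; sum -2.
Zn + (-2) = 0 ⇒ Zn is +2.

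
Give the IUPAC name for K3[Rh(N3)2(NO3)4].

potassium diazidotetranitratorhodate(III)

The 3 potassium counter-ions carry a total charge of +3, so each complex ion is 3−.
Ligand charges: 2×azido (-1 each), 4×nitrato (-1 each); total -6. So Rh + (-6) = 3−, giving Rh = +3.
Ligands are named alphabetically: azido before nitrato.
The complex ion is anionic, so rhodium takes the -ate form rhodate(III).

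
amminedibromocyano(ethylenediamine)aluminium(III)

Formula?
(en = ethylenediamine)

Ligands: 2 bromo (Br, -1), 1 cyano (CN, -1), 1 ammine (NH3, neutral), 1 ethylenediamine (en, neutral). Ligand charge sum = -3.
With Al in oxidation state +3, the complex ion is [Al...].

[AlBr2(CN)(en)(NH3)]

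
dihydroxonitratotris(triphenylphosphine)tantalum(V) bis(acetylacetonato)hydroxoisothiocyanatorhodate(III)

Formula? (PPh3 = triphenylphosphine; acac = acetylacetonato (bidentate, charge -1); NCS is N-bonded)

[Ta(NO3)(OH)2(PPh3)3][Rh(acac)2(NCS)(OH)]2

Cation [Ta…]: ligand charges -3, Ta(V) ⇒ ion charge 2+.
Anion [Rh…]: ligand charges -4, Rh(III) ⇒ ion charge 1−.
One 2+ cation requires 2 of the 1− anion.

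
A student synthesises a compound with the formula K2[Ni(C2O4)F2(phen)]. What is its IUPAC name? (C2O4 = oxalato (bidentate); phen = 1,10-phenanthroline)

The 2 potassium counter-ions carry a total charge of +2, so each complex ion is 2−.
Ligand charges: 1×oxalato (-2 each), 2×fluoro (-1 each), 1×1,10-phenanthroline (neutral); total -4. So Ni + (-4) = 2−, giving Ni = +2.
Ligands are named alphabetically: fluoro before oxalato before phenanthroline.
The complex ion is anionic, so nickel takes the -ate form nickelate(II).

potassium difluorooxalato(1,10-phenanthroline)nickelate(II)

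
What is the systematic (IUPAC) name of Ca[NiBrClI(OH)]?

calcium bromochlorohydroxoiodonickelate(II)

The 1 calcium counter-ion carries a total charge of +2, so each complex ion is 2−.
Ligand charges: 1×chloro (-1 each), 1×bromo (-1 each), 1×iodo (-1 each), 1×hydroxo (-1 each); total -4. So Ni + (-4) = 2−, giving Ni = +2.
Ligands are named alphabetically: bromo before chloro before hydroxo before iodo.
The complex ion is anionic, so nickel takes the -ate form nickelate(II).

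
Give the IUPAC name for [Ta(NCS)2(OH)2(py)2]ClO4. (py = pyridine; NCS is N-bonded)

dihydroxodiisothiocyanatobis(pyridine)tantalum(V) perchlorate

The 1 perchlorate counter-ion carries a total charge of -1, so each complex ion is 1+.
Ligand charges: 2×pyridine (neutral), 2×isothiocyanato (-1 each), 2×hydroxo (-1 each); total -4. So Ta + (-4) = 1+, giving Ta = +5.
Ligands are named alphabetically: hydroxo before isothiocyanato before pyridine.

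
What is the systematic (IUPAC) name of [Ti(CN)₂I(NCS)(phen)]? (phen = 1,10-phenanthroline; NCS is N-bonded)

dicyanoiodoisothiocyanato(1,10-phenanthroline)titanium(IV)

There is no counter-ion, so the complex is neutral overall.
Ligand charges: 1×1,10-phenanthroline (neutral), 1×isothiocyanato (-1 each), 2×cyano (-1 each), 1×iodo (-1 each); total -4. So Ti + (-4) = 0, giving Ti = +4.
Ligands are named alphabetically: cyano before iodo before isothiocyanato before phenanthroline.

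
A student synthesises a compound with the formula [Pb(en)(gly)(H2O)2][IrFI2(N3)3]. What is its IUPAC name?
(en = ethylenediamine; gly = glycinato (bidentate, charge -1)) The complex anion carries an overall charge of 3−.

diaqua(ethylenediamine)(glycinato)lead(IV) triazidofluorodiiodoiridate(III)

The complex anion is given as 3−; its ligand charges sum to -6, so Ir = +3.
A 1:1 salt means the cation carries the equal and opposite charge, 3+.
Cation: ligand charges sum to -1; for the ion to be 3+, Pb = +4.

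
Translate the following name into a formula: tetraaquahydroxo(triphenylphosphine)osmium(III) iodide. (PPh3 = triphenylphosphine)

[Os(H2O)4(OH)(PPh3)]I2

Ligands: 1 triphenylphosphine (PPh3, neutral), 1 hydroxo (OH, -1), 4 aqua (H2O, neutral). Ligand charge sum = -1.
With Os in oxidation state +3, the complex ion is [Os...]^2+.
Charge balance with iodide (-1) requires 1 complex ion per 2 iodide.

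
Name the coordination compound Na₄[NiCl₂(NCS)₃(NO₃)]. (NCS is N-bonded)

The 4 sodium counter-ions carry a total charge of +4, so each complex ion is 4−.
Ligand charges: 3×isothiocyanato (-1 each), 1×nitrato (-1 each), 2×chloro (-1 each); total -6. So Ni + (-6) = 4−, giving Ni = +2.
The complex ion is anionic, so nickel takes the -ate form nickelate(II).

sodium dichlorotriisothiocyanatonitratonickelate(II)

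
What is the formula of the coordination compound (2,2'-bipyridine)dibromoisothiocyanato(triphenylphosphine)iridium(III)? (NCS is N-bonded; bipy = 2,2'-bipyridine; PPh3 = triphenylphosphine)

[Ir(bipy)Br2(NCS)(PPh3)]

Ligands: 1 isothiocyanato (NCS, -1), 2 bromo (Br, -1), 1 2,2'-bipyridine (bipy, neutral), 1 triphenylphosphine (PPh3, neutral). Ligand charge sum = -3.
With Ir in oxidation state +3, the complex ion is [Ir...].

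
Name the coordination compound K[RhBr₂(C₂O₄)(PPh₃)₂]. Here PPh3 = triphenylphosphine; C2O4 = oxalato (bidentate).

potassium dibromooxalatobis(triphenylphosphine)rhodate(III)

The 1 potassium counter-ion carries a total charge of +1, so each complex ion is 1−.
Ligand charges: 2×triphenylphosphine (neutral), 2×bromo (-1 each), 1×oxalato (-2 each); total -4. So Rh + (-4) = 1−, giving Rh = +3.
The complex ion is anionic, so rhodium takes the -ate form rhodate(III).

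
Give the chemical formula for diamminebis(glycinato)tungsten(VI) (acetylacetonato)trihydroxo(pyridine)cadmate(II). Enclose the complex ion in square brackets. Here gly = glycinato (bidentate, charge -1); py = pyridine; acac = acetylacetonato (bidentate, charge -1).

[W(gly)2(NH3)2][Cd(acac)(OH)3(py)]2

Cation [W…]: ligand charges -2, W(VI) ⇒ ion charge 4+.
Anion [Cd…]: ligand charges -4, Cd(II) ⇒ ion charge 2−.
One 4+ cation requires 2 of the 2− anion.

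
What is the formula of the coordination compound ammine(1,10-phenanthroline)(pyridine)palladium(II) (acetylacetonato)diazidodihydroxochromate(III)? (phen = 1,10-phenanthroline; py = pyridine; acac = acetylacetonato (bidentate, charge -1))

Cation [Pd…]: ligand charges 0, Pd(II) ⇒ ion charge 2+.
Anion [Cr…]: ligand charges -5, Cr(III) ⇒ ion charge 2−.
One 2+ cation balances one 2− anion.

[Pd(NH3)(phen)(py)][Cr(acac)(N3)2(OH)2]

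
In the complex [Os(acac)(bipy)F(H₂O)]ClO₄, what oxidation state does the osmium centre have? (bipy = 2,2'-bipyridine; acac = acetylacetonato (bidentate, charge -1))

+3

1 perchlorate outside the brackets (-1 each) → the complex ion is 1+.
Ligand charges: 1×F = -1; 1×bipy neutral; 1×acac = -1; 1×H2O neutral; sum -2.
Os + (-2) = 1+ ⇒ Os is +3.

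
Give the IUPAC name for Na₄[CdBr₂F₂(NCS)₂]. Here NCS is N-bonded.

sodium dibromodifluorodiisothiocyanatocadmate(II)

The 4 sodium counter-ions carry a total charge of +4, so each complex ion is 4−.
Ligand charges: 2×bromo (-1 each), 2×isothiocyanato (-1 each), 2×fluoro (-1 each); total -6. So Cd + (-6) = 4−, giving Cd = +2.
Ligands are named alphabetically: bromo before fluoro before isothiocyanato.
The complex ion is anionic, so cadmium takes the -ate form cadmate(II).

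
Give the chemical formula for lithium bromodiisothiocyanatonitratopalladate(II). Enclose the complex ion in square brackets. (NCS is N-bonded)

Li2[PdBr(NCS)2(NO3)]

Ligands: 2 isothiocyanato (NCS, -1), 1 bromo (Br, -1), 1 nitrato (NO3, -1). Ligand charge sum = -4.
Charge balance with lithium (+1) requires 1 complex ion per 2 lithium.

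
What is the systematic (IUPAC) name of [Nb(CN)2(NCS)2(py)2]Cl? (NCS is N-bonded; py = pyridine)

The 1 chloride counter-ion carries a total charge of -1, so each complex ion is 1+.
Ligand charges: 2×cyano (-1 each), 2×isothiocyanato (-1 each), 2×pyridine (neutral); total -4. So Nb + (-4) = 1+, giving Nb = +5.
Ligands are named alphabetically: cyano before isothiocyanato before pyridine.

dicyanodiisothiocyanatobis(pyridine)niobium(V) chloride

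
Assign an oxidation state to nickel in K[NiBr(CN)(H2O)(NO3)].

1 potassium outside the brackets (+1 each) → the complex ion is 1−.
Ligand charges: 1×H2O neutral; 1×Br = -1; 1×NO3 = -1; 1×CN = -1; sum -3.
Ni + (-3) = 1− ⇒ Ni is +2.

+2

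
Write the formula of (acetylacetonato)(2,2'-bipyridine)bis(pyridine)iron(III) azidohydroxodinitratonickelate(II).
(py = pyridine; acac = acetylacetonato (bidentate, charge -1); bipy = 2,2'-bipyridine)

Cation [Fe…]: ligand charges -1, Fe(III) ⇒ ion charge 2+.
Anion [Ni…]: ligand charges -4, Ni(II) ⇒ ion charge 2−.
One 2+ cation balances one 2− anion.

[Fe(acac)(bipy)(py)2][Ni(N3)(NO3)2(OH)]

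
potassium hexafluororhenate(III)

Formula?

K3[ReF6]

Ligands: 6 fluoro (F, -1). Ligand charge sum = -6.
With Re in oxidation state +3, the complex ion is [Re...]^3−.
Charge balance with potassium (+1) requires 1 complex ion per 3 potassium.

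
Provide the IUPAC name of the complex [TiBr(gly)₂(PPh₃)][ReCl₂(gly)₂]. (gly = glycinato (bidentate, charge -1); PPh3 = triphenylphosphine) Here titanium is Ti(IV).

Both ions are complex: the cation is named first with the plain metal name, the anion second with the -ate form; each ion's ligands are alphabetised independently.
Ti is given as +4; the cation's ligand charges sum to -3, so the complex cation is 1+.
A 1:1 salt means the anion carries the equal and opposite charge, 1−.
Anion: ligand charges sum to -4; for the ion to be 1−, Re = +3.

bromobis(glycinato)(triphenylphosphine)titanium(IV) dichlorobis(glycinato)rhenate(III)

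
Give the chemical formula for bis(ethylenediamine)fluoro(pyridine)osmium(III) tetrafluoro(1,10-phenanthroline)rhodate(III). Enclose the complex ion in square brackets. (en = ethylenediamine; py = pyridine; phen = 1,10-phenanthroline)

Cation [Os…]: ligand charges -1, Os(III) ⇒ ion charge 2+.
Anion [Rh…]: ligand charges -4, Rh(III) ⇒ ion charge 1−.
One 2+ cation requires 2 of the 1− anion.

[Os(en)2F(py)][RhF4(phen)]2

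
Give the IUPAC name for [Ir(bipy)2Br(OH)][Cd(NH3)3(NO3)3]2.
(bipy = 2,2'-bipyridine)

bis(2,2'-bipyridine)bromohydroxoiridium(IV) triamminetrinitratocadmate(II)

Both ions are complex: the cation is named first with the plain metal name, the anion second with the -ate form; each ion's ligands are alphabetised independently.
Cadmium is always +2 in its complexes; the anion's ligand charges sum to -3, so the complex anion is 1−.
With 2 anions per cation, the cation must be 2×1 = 2+.
Cation: ligand charges sum to -2; for the ion to be 2+, Ir = +4.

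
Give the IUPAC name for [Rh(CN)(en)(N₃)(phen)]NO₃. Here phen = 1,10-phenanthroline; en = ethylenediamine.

azidocyano(ethylenediamine)(1,10-phenanthroline)rhodium(III) nitrate

The 1 nitrate counter-ion carries a total charge of -1, so each complex ion is 1+.
Ligand charges: 1×1,10-phenanthroline (neutral), 1×azido (-1 each), 1×ethylenediamine (neutral), 1×cyano (-1 each); total -2. So Rh + (-2) = 1+, giving Rh = +3.
Ligands are named alphabetically: azido before cyano before ethylenediamine before phenanthroline.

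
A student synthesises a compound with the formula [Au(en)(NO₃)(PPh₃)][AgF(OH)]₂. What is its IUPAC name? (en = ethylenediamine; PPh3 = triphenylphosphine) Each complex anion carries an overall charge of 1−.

The complex anion is given as 1−; its ligand charges sum to -2, so Ag = +1.
With 2 anions per cation, the cation must be 2×1 = 2+.
Cation: ligand charges sum to -1; for the ion to be 2+, Au = +3.

(ethylenediamine)nitrato(triphenylphosphine)gold(III) fluorohydroxoargentate(I)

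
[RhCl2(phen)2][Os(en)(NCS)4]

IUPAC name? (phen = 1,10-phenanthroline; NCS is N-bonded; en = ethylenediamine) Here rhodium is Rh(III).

dichlorobis(1,10-phenanthroline)rhodium(III) (ethylenediamine)tetraisothiocyanatoosmate(III)

Both ions are complex: the cation is named first with the plain metal name, the anion second with the -ate form; each ion's ligands are alphabetised independently.
Rh is given as +3; the cation's ligand charges sum to -2, so the complex cation is 1+.
A 1:1 salt means the anion carries the equal and opposite charge, 1−.
Anion: ligand charges sum to -4; for the ion to be 1−, Os = +3.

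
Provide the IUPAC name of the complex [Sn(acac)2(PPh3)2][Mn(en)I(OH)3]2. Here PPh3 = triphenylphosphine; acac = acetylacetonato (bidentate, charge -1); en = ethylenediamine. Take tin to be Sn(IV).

bis(acetylacetonato)bis(triphenylphosphine)tin(IV) (ethylenediamine)trihydroxoiodomanganate(III)

Sn is given as +4; the cation's ligand charges sum to -2, so the complex cation is 2+.
With 2 anions per cation, each anion must be 2/2 = 1−.
Anion: ligand charges sum to -4; for the ion to be 1−, Mn = +3.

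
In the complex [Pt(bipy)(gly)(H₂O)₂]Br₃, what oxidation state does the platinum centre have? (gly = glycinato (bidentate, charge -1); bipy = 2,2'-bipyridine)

+4

3 bromide outside the brackets (-1 each) → the complex ion is 3+.
Ligand charges: 1×gly = -1; 2×H2O neutral; 1×bipy neutral; sum -1.
Pt + (-1) = 3+ ⇒ Pt is +4.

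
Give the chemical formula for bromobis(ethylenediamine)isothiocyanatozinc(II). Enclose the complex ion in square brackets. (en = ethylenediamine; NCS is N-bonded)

[ZnBr(en)2(NCS)]

Ligands: 2 ethylenediamine (en, neutral), 1 bromo (Br, -1), 1 isothiocyanato (NCS, -1). Ligand charge sum = -2.
With Zn in oxidation state +2, the complex ion is [Zn...].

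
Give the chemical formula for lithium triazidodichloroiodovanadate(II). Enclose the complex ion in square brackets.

Ligands: 2 chloro (Cl, -1), 3 azido (N3, -1), 1 iodo (I, -1). Ligand charge sum = -6.
With V in oxidation state +2, the complex ion is [V...]^4−.
Charge balance with lithium (+1) requires 1 complex ion per 4 lithium.

Li4[VCl2I(N3)3]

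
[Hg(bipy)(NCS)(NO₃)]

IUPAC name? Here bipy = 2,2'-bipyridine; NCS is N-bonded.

There is no counter-ion, so the complex is neutral overall.
Ligand charges: 1×2,2'-bipyridine (neutral), 1×nitrato (-1 each), 1×isothiocyanato (-1 each); total -2. So Hg + (-2) = 0, giving Hg = +2.
Ligands are named alphabetically: bipyridine before isothiocyanato before nitrato.

(2,2'-bipyridine)isothiocyanatonitratomercury(II)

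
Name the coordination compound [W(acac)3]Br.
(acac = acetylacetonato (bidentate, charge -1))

tris(acetylacetonato)tungsten(IV) bromide

The 1 bromide counter-ion carries a total charge of -1, so each complex ion is 1+.
Ligand charges: 3×acetylacetonato (-1 each); total -3. So W + (-3) = 1+, giving W = +4.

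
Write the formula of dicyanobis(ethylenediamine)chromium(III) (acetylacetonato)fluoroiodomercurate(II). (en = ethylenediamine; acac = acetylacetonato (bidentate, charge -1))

[Cr(CN)2(en)2][Hg(acac)FI]

Cation [Cr…]: ligand charges -2, Cr(III) ⇒ ion charge 1+.
Anion [Hg…]: ligand charges -3, Hg(II) ⇒ ion charge 1−.
One 1+ cation balances one 1− anion.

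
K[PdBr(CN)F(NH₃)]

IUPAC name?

The 1 potassium counter-ion carries a total charge of +1, so each complex ion is 1−.
Ligand charges: 1×bromo (-1 each), 1×cyano (-1 each), 1×fluoro (-1 each), 1×ammine (neutral); total -3. So Pd + (-3) = 1−, giving Pd = +2.
Ligands are named alphabetically: ammine before bromo before cyano before fluoro.
The complex ion is anionic, so palladium takes the -ate form palladate(II).

potassium amminebromocyanofluoropalladate(II)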